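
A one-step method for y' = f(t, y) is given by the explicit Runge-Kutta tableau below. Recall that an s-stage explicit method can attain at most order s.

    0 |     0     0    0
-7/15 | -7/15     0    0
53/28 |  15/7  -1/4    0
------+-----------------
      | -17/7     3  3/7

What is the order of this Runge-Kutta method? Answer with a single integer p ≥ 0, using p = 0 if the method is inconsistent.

b = (-17/7, 3, 3/7)
c = (0, -7/15, 53/28)
Ac = (0, 0, 7/60)
Σ b_i: (-17/7)·1 + 3·1 + 3/7·1 = 1 ✓
b·c: 3·(-7/15) + 3/7·53/28 = -577/980 ≠ 1/2 ⇒ order 1.

1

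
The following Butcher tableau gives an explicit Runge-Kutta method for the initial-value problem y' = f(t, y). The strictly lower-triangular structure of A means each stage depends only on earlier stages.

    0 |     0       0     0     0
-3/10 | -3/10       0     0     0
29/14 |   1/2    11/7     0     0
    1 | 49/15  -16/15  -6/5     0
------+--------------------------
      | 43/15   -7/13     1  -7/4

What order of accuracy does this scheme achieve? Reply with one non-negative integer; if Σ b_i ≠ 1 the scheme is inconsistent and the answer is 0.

b = (43/15, -7/13, 1, -7/4)
c = (0, -3/10, 29/14, 1)
Ac = (0, 0, -33/70, -379/175)
Σ b_i: 43/15·1 + (-7/13)·1 + 1·1 + (-7/4)·1 = 1231/780 ≠ 1 ⇒ order 0.

0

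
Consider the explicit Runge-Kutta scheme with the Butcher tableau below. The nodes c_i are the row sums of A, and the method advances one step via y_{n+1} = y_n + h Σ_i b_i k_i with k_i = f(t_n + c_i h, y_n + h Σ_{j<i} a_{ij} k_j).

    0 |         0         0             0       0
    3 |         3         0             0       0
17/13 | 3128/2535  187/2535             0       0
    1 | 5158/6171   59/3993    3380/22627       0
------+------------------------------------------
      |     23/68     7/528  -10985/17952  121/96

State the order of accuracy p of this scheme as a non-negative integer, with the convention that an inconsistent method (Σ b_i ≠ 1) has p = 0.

4

b = (23/68, 7/528, -10985/17952, 121/96)
c = (0, 3, 17/13, 1)
Ac = (0, 0, 187/845, 29/121)
Σ b_i: 23/68·1 + 7/528·1 + (-10985/17952)·1 + 121/96·1 = 1 ✓
b·c: 7/528·3 + (-10985/17952)·17/13 + 121/96·1 = 1/2 ✓
b·c²: 7/528·9 + (-10985/17952)·289/169 + 121/96·1 = 1/3 ✓
b·Ac: (-10985/17952)·187/845 + 121/96·29/121 = 1/6 ✓
b·c³: 7/528·27 + (-10985/17952)·4913/2197 + 121/96·1 = 1/4 ✓
b·(c∘Ac): (-10985/17952)·3179/10985 + 121/96·29/121 = 1/8 ✓
b·Ac²: (-10985/17952)·561/845 + 121/96·47/121 = 1/12 ✓
b·A²c: 121/96·4/121 = 1/24 ✓; 4 stages ⇒ order 4.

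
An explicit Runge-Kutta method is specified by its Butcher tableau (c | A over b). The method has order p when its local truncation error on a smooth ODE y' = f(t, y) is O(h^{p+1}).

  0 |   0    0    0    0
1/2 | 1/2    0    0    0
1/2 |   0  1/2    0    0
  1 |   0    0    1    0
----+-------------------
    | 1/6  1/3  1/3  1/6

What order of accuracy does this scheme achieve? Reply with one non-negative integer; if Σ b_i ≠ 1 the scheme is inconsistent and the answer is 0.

4

b = (1/6, 1/3, 1/3, 1/6)
c = (0, 1/2, 1/2, 1)
Ac = (0, 0, 1/4, 1/2)
Σ b_i: 1/6·1 + 1/3·1 + 1/3·1 + 1/6·1 = 1 ✓
b·c: 1/3·1/2 + 1/3·1/2 + 1/6·1 = 1/2 ✓
b·c²: 1/3·1/4 + 1/3·1/4 + 1/6·1 = 1/3 ✓
b·Ac: 1/3·1/4 + 1/6·1/2 = 1/6 ✓
b·c³: 1/3·1/8 + 1/3·1/8 + 1/6·1 = 1/4 ✓
b·(c∘Ac): 1/3·1/8 + 1/6·1/2 = 1/8 ✓
b·Ac²: 1/3·1/8 + 1/6·1/4 = 1/12 ✓
b·A²c: 1/6·1/4 = 1/24 ✓; 4 stages ⇒ order 4.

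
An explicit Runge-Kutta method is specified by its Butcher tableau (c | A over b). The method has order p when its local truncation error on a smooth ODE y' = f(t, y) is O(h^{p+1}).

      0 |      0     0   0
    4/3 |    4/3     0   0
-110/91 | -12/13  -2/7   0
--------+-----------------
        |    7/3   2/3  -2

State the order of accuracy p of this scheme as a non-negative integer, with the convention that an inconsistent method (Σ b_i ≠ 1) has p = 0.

b = (7/3, 2/3, -2)
c = (0, 4/3, -110/91)
Ac = (0, 0, -8/21)
Σ b_i: 7/3·1 + 2/3·1 + (-2)·1 = 1 ✓
b·c: 2/3·4/3 + (-2)·(-110/91) = 2708/819 ≠ 1/2 ⇒ order 1.

1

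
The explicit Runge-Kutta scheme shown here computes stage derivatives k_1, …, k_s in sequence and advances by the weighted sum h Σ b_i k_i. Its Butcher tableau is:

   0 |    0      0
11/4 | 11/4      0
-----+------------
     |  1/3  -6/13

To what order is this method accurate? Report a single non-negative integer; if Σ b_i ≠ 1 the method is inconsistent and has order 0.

b = (1/3, -6/13)
c = (0, 11/4)
Σ b_i: 1/3·1 + (-6/13)·1 = -5/39 ≠ 1 ⇒ order 0.

0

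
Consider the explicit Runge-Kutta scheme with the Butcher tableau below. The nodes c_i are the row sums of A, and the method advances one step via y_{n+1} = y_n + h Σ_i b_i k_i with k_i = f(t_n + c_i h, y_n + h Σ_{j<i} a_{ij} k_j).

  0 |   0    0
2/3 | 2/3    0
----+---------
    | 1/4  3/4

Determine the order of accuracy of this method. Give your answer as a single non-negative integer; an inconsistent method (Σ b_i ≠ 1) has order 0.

2

b = (1/4, 3/4)
c = (0, 2/3)
Σ b_i: 1/4·1 + 3/4·1 = 1 ✓
b·c: 3/4·2/3 = 1/2 ✓; 2 stages ⇒ order 2.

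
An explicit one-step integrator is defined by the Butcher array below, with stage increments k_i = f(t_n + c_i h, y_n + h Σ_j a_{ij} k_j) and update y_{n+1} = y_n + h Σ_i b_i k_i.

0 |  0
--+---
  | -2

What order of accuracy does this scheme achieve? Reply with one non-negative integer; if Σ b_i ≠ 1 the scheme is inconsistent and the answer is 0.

b = (-2)
c = (0)
Σ b_i: (-2)·1 = -2 ≠ 1 ⇒ order 0.

0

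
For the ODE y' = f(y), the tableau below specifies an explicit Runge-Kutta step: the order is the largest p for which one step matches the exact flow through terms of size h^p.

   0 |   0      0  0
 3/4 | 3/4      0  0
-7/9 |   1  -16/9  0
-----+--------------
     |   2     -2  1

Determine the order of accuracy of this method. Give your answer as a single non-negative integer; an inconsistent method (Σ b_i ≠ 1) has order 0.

1

b = (2, -2, 1)
c = (0, 3/4, -7/9)
Ac = (0, 0, -4/3)
Σ b_i: 2·1 + (-2)·1 + 1·1 = 1 ✓
b·c: (-2)·3/4 + 1·(-7/9) = -41/18 ≠ 1/2 ⇒ order 1.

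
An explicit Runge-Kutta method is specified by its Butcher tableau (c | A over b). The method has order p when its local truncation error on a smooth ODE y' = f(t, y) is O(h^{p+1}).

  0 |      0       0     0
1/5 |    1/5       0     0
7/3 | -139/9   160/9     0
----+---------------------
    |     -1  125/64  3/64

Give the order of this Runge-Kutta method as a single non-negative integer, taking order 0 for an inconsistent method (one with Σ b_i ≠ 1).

3

b = (-1, 125/64, 3/64)
c = (0, 1/5, 7/3)
Ac = (0, 0, 32/9)
Σ b_i: (-1)·1 + 125/64·1 + 3/64·1 = 1 ✓
b·c: 125/64·1/5 + 3/64·7/3 = 1/2 ✓
b·c²: 125/64·1/25 + 3/64·49/9 = 1/3 ✓
b·Ac: 3/64·32/9 = 1/6 ✓; 3 stages ⇒ order 3.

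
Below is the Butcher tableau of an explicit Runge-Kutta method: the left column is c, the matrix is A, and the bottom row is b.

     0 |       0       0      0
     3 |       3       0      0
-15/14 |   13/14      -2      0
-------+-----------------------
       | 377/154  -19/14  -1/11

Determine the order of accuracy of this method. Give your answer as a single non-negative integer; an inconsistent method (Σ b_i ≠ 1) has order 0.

1

b = (377/154, -19/14, -1/11)
c = (0, 3, -15/14)
Ac = (0, 0, -6)
Σ b_i: 377/154·1 + (-19/14)·1 + (-1/11)·1 = 1 ✓
b·c: (-19/14)·3 + (-1/11)·(-15/14) = -306/77 ≠ 1/2 ⇒ order 1.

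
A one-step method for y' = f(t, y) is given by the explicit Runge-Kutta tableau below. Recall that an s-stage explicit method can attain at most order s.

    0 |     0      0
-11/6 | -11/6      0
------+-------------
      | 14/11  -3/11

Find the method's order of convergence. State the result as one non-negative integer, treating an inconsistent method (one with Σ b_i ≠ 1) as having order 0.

b = (14/11, -3/11)
c = (0, -11/6)
Σ b_i: 14/11·1 + (-3/11)·1 = 1 ✓
b·c: (-3/11)·(-11/6) = 1/2 ✓; 2 stages ⇒ order 2.

2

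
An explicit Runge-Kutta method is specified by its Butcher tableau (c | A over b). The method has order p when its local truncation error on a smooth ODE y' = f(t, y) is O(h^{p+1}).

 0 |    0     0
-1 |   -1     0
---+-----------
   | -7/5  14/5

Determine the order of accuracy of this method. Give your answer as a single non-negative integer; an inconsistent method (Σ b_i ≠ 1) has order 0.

0

b = (-7/5, 14/5)
c = (0, -1)
Σ b_i: (-7/5)·1 + 14/5·1 = 7/5 ≠ 1 ⇒ order 0.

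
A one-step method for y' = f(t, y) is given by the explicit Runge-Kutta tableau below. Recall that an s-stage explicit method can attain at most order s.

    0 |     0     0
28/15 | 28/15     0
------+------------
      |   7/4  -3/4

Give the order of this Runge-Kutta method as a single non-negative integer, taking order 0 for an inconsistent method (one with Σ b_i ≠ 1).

1

b = (7/4, -3/4)
c = (0, 28/15)
Σ b_i: 7/4·1 + (-3/4)·1 = 1 ✓
b·c: (-3/4)·28/15 = -7/5 ≠ 1/2 ⇒ order 1.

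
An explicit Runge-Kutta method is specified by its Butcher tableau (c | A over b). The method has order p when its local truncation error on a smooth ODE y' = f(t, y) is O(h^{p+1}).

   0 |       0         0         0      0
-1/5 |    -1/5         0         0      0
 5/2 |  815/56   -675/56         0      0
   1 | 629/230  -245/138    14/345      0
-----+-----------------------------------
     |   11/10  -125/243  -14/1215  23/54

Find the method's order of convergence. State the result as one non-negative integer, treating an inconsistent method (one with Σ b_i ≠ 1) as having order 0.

4

b = (11/10, -125/243, -14/1215, 23/54)
c = (0, -1/5, 5/2, 1)
Ac = (0, 0, 135/56, 21/46)
Σ b_i: 11/10·1 + (-125/243)·1 + (-14/1215)·1 + 23/54·1 = 1 ✓
b·c: (-125/243)·(-1/5) + (-14/1215)·5/2 + 23/54·1 = 1/2 ✓
b·c²: (-125/243)·1/25 + (-14/1215)·25/4 + 23/54·1 = 1/3 ✓
b·Ac: (-14/1215)·135/56 + 23/54·21/46 = 1/6 ✓
b·c³: (-125/243)·(-1/125) + (-14/1215)·125/8 + 23/54·1 = 1/4 ✓
b·(c∘Ac): (-14/1215)·675/112 + 23/54·21/46 = 1/8 ✓
b·Ac²: (-14/1215)·(-27/56) + 23/54·21/115 = 1/12 ✓
b·A²c: 23/54·9/92 = 1/24 ✓; 4 stages ⇒ order 4.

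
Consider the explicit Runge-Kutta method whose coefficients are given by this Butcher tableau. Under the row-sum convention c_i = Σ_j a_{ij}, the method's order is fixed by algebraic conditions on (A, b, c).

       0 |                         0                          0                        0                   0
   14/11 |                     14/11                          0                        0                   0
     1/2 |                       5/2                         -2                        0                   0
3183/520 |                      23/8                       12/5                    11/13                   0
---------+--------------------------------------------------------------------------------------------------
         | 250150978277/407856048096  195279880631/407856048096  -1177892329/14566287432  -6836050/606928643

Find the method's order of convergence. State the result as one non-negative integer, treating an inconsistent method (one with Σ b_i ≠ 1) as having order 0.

b = (250150978277/407856048096, 195279880631/407856048096, -1177892329/14566287432, -6836050/606928643)
c = (0, 14/11, 1/2, 3183/520)
Ac = (0, 0, -28/11, 4973/1430)
Σ b_i: 250150978277/407856048096·1 + 195279880631/407856048096·1 + (-1177892329/14566287432)·1 + (-6836050/606928643)·1 = 1 ✓
b·c: 195279880631/407856048096·14/11 + (-1177892329/14566287432)·1/2 + (-6836050/606928643)·3183/520 = 1/2 ✓
b·c²: 195279880631/407856048096·196/121 + (-1177892329/14566287432)·1/4 + (-6836050/606928643)·10131489/270400 = 1/3 ✓
b·Ac: (-1177892329/14566287432)·(-28/11) + (-6836050/606928643)·4973/1430 = 1/6 ✓
b·c³: 195279880631/407856048096·2744/1331 + (-1177892329/14566287432)·1/8 + (-6836050/606928643)·32248529487/140608000 = -178444596553713/111092218814720 ≠ 1/4 ⇒ order 3.
b·(c∘Ac): (-1177892329/14566287432)·(-14/11) + (-6836050/606928643)·15829059/743600 = -21926633587/160229161752 ≠ 1/8
b·Ac²: (-1177892329/14566287432)·(-392/121) + (-6836050/606928643)·128959/31460 = 8644501927/40057290438 ≠ 1/12
b·A²c: (-6836050/606928643)·(-28/13) = 14723800/606928643 ≠ 1/24

3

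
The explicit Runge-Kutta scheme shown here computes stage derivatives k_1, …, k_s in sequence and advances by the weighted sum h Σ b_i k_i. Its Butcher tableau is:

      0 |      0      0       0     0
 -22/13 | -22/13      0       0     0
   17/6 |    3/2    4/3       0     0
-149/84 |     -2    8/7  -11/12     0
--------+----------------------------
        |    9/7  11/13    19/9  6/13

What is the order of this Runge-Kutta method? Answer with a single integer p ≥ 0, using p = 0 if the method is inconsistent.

b = (9/7, 11/13, 19/9, 6/13)
c = (0, -22/13, 17/6, -149/84)
Ac = (0, 0, -88/39, -29689/6552)
Σ b_i: 9/7·1 + 11/13·1 + 19/9·1 + 6/13·1 = 3853/819 ≠ 1 ⇒ order 0.

0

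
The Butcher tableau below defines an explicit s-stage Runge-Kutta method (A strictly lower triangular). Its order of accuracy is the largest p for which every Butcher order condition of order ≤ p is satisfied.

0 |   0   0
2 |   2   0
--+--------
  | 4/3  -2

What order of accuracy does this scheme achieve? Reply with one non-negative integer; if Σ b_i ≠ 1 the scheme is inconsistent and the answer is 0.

0

b = (4/3, -2)
c = (0, 2)
Σ b_i: 4/3·1 + (-2)·1 = -2/3 ≠ 1 ⇒ order 0.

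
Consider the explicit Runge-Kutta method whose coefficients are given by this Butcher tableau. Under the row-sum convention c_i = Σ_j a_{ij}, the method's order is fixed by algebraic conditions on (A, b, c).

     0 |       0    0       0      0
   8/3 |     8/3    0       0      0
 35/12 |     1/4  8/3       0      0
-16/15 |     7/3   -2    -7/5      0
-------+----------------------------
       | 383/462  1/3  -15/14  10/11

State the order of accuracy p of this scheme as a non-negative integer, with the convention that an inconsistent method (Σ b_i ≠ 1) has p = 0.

b = (383/462, 1/3, -15/14, 10/11)
c = (0, 8/3, 35/12, -16/15)
Ac = (0, 0, 64/9, -113/12)
Σ b_i: 383/462·1 + 1/3·1 + (-15/14)·1 + 10/11·1 = 1 ✓
b·c: 1/3·8/3 + (-15/14)·35/12 + 10/11·(-16/15) = -2539/792 ≠ 1/2 ⇒ order 1.

1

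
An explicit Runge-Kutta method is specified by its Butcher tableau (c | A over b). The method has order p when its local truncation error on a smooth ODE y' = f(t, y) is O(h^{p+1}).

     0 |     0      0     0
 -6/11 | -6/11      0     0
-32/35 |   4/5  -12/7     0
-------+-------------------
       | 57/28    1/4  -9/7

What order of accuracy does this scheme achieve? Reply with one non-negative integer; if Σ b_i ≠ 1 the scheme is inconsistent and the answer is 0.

1

b = (57/28, 1/4, -9/7)
c = (0, -6/11, -32/35)
Ac = (0, 0, 72/77)
Σ b_i: 57/28·1 + 1/4·1 + (-9/7)·1 = 1 ✓
b·c: 1/4·(-6/11) + (-9/7)·(-32/35) = 5601/5390 ≠ 1/2 ⇒ order 1.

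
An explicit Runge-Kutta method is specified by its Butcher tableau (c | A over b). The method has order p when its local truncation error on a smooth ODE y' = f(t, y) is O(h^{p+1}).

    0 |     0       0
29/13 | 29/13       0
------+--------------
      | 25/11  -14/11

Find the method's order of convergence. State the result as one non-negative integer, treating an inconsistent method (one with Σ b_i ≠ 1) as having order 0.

b = (25/11, -14/11)
c = (0, 29/13)
Σ b_i: 25/11·1 + (-14/11)·1 = 1 ✓
b·c: (-14/11)·29/13 = -406/143 ≠ 1/2 ⇒ order 1.

1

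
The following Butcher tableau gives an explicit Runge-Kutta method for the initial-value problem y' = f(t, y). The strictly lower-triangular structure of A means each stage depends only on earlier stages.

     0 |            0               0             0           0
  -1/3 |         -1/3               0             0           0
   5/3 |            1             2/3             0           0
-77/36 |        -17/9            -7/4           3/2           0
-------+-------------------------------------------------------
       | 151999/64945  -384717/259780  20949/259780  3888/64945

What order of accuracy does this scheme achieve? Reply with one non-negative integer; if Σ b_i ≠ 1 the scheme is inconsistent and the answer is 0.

3

b = (151999/64945, -384717/259780, 20949/259780, 3888/64945)
c = (0, -1/3, 5/3, -77/36)
Ac = (0, 0, -2/9, 37/12)
Σ b_i: 151999/64945·1 + (-384717/259780)·1 + 20949/259780·1 + 3888/64945·1 = 1 ✓
b·c: (-384717/259780)·(-1/3) + 20949/259780·5/3 + 3888/64945·(-77/36) = 1/2 ✓
b·c²: (-384717/259780)·1/9 + 20949/259780·25/9 + 3888/64945·5929/1296 = 1/3 ✓
b·Ac: 20949/259780·(-2/9) + 3888/64945·37/12 = 1/6 ✓
b·c³: (-384717/259780)·(-1/27) + 20949/259780·125/27 + 3888/64945·(-456533/46656) = -73697/467604 ≠ 1/4 ⇒ order 3.
b·(c∘Ac): 20949/259780·(-10/27) + 3888/64945·(-2849/432) = -496453/1169010 ≠ 1/8
b·Ac²: 20949/259780·2/27 + 3888/64945·143/36 = 56995/233802 ≠ 1/12
b·A²c: 3888/64945·(-1/3) = -1296/64945 ≠ 1/24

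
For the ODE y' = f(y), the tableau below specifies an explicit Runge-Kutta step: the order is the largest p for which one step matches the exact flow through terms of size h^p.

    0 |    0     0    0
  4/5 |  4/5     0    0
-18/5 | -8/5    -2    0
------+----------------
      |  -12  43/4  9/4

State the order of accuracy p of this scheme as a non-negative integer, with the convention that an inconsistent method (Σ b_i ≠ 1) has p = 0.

2

b = (-12, 43/4, 9/4)
c = (0, 4/5, -18/5)
Ac = (0, 0, -8/5)
Σ b_i: (-12)·1 + 43/4·1 + 9/4·1 = 1 ✓
b·c: 43/4·4/5 + 9/4·(-18/5) = 1/2 ✓
b·c²: 43/4·16/25 + 9/4·324/25 = 901/25 ≠ 1/3 ⇒ order 2.
b·Ac: 9/4·(-8/5) = -18/5 ≠ 1/6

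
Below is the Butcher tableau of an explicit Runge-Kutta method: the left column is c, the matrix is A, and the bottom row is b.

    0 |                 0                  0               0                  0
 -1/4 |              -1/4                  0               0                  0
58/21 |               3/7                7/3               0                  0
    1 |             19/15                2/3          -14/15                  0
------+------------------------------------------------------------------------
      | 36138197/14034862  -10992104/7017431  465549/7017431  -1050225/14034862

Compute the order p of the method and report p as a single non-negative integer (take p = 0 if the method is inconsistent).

b = (36138197/14034862, -10992104/7017431, 465549/7017431, -1050225/14034862)
c = (0, -1/4, 58/21, 1)
Ac = (0, 0, -7/12, -247/90)
Σ b_i: 36138197/14034862·1 + (-10992104/7017431)·1 + 465549/7017431·1 + (-1050225/14034862)·1 = 1 ✓
b·c: (-10992104/7017431)·(-1/4) + 465549/7017431·58/21 + (-1050225/14034862)·1 = 1/2 ✓
b·c²: (-10992104/7017431)·1/16 + 465549/7017431·3364/441 + (-1050225/14034862)·1 = 1/3 ✓
b·Ac: 465549/7017431·(-7/12) + (-1050225/14034862)·(-247/90) = 1/6 ✓
b·c³: (-10992104/7017431)·(-1/64) + 465549/7017431·195112/9261 + (-1050225/14034862)·1 = 4765263751/3536785224 ≠ 1/4 ⇒ order 3.
b·(c∘Ac): 465549/7017431·(-29/18) + (-1050225/14034862)·(-247/90) = 8293091/84209172 ≠ 1/8
b·Ac²: 465549/7017431·7/48 + (-1050225/14034862)·(-53509/7560) = 1907434169/3536785224 ≠ 1/12
b·A²c: (-1050225/14034862)·49/90 = -3430735/84209172 ≠ 1/24

3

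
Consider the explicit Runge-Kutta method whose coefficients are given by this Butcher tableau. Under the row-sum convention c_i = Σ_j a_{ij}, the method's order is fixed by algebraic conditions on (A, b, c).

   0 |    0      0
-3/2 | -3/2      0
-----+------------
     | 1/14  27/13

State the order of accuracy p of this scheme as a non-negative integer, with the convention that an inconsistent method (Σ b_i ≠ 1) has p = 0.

b = (1/14, 27/13)
c = (0, -3/2)
Σ b_i: 1/14·1 + 27/13·1 = 391/182 ≠ 1 ⇒ order 0.

0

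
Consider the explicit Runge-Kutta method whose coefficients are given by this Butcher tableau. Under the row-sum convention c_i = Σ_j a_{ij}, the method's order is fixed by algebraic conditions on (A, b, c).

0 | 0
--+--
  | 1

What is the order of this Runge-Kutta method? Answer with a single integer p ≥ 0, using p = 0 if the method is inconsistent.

1

b = (1)
c = (0)
Σ b_i: 1·1 = 1 ✓; 1 stage ⇒ order 1.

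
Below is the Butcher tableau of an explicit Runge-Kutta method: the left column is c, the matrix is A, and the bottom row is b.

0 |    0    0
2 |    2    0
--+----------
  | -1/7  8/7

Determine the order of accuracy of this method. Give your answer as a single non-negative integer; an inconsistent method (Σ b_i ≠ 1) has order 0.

1

b = (-1/7, 8/7)
c = (0, 2)
Σ b_i: (-1/7)·1 + 8/7·1 = 1 ✓
b·c: 8/7·2 = 16/7 ≠ 1/2 ⇒ order 1.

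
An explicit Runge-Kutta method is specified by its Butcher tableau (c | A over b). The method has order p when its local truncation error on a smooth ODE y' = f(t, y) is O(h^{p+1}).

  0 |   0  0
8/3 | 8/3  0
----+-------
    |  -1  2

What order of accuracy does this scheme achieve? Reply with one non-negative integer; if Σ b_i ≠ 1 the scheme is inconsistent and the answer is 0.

b = (-1, 2)
c = (0, 8/3)
Σ b_i: (-1)·1 + 2·1 = 1 ✓
b·c: 2·8/3 = 16/3 ≠ 1/2 ⇒ order 1.

1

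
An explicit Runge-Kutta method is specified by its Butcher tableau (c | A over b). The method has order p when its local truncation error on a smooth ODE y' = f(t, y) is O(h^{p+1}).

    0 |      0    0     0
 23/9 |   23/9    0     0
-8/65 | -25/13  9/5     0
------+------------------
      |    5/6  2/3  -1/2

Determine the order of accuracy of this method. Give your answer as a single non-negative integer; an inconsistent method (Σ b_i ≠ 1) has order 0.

1

b = (5/6, 2/3, -1/2)
c = (0, 23/9, -8/65)
Ac = (0, 0, 23/5)
Σ b_i: 5/6·1 + 2/3·1 + (-1/2)·1 = 1 ✓
b·c: 2/3·23/9 + (-1/2)·(-8/65) = 3098/1755 ≠ 1/2 ⇒ order 1.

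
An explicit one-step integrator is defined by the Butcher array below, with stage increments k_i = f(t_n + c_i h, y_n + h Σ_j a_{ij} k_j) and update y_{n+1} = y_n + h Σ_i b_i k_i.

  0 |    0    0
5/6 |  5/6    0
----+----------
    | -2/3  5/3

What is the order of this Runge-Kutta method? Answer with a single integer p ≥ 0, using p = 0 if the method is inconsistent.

b = (-2/3, 5/3)
c = (0, 5/6)
Σ b_i: (-2/3)·1 + 5/3·1 = 1 ✓
b·c: 5/3·5/6 = 25/18 ≠ 1/2 ⇒ order 1.

1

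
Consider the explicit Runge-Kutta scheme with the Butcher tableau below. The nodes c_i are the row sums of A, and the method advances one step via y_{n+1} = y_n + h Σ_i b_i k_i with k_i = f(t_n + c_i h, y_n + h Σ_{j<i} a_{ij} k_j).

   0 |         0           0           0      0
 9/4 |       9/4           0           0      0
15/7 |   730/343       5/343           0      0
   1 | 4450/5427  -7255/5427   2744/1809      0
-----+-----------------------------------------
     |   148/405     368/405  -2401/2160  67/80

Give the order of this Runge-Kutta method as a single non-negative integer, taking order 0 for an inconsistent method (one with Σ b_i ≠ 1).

b = (148/405, 368/405, -2401/2160, 67/80)
c = (0, 9/4, 15/7, 1)
Ac = (0, 0, 45/1372, 65/268)
Σ b_i: 148/405·1 + 368/405·1 + (-2401/2160)·1 + 67/80·1 = 1 ✓
b·c: 368/405·9/4 + (-2401/2160)·15/7 + 67/80·1 = 1/2 ✓
b·c²: 368/405·81/16 + (-2401/2160)·225/49 + 67/80·1 = 1/3 ✓
b·Ac: (-2401/2160)·45/1372 + 67/80·65/268 = 1/6 ✓
b·c³: 368/405·729/64 + (-2401/2160)·3375/343 + 67/80·1 = 1/4 ✓
b·(c∘Ac): (-2401/2160)·675/9604 + 67/80·65/268 = 1/8 ✓
b·Ac²: (-2401/2160)·405/5488 + 67/80·635/3216 = 1/12 ✓
b·A²c: 67/80·10/201 = 1/24 ✓; 4 stages ⇒ order 4.

4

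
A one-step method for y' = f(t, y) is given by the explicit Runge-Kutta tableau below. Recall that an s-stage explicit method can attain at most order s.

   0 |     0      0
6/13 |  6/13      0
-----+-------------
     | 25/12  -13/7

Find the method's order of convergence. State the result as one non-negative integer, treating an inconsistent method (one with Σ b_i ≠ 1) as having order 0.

b = (25/12, -13/7)
c = (0, 6/13)
Σ b_i: 25/12·1 + (-13/7)·1 = 19/84 ≠ 1 ⇒ order 0.

0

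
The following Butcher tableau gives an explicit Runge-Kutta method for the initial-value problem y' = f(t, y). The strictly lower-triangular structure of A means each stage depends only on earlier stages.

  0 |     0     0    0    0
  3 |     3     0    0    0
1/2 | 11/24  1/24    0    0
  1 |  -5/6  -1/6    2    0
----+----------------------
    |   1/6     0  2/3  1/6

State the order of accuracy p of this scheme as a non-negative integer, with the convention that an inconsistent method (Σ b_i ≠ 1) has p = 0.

4

b = (1/6, 0, 2/3, 1/6)
c = (0, 3, 1/2, 1)
Ac = (0, 0, 1/8, 1/2)
Σ b_i: 1/6·1 + 2/3·1 + 1/6·1 = 1 ✓
b·c: 2/3·1/2 + 1/6·1 = 1/2 ✓
b·c²: 2/3·1/4 + 1/6·1 = 1/3 ✓
b·Ac: 2/3·1/8 + 1/6·1/2 = 1/6 ✓
b·c³: 2/3·1/8 + 1/6·1 = 1/4 ✓
b·(c∘Ac): 2/3·1/16 + 1/6·1/2 = 1/8 ✓
b·Ac²: 2/3·3/8 + 1/6·(-1) = 1/12 ✓
b·A²c: 1/6·1/4 = 1/24 ✓; 4 stages ⇒ order 4.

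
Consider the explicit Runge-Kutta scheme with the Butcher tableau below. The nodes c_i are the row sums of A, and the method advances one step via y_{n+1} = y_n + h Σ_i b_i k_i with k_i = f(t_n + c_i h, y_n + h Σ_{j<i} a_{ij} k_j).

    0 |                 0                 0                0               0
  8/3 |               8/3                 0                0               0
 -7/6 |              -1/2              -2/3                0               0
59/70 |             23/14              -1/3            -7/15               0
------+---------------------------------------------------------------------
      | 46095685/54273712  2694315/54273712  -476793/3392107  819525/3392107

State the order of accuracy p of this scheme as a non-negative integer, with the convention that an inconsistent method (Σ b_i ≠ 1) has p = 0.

3

b = (46095685/54273712, 2694315/54273712, -476793/3392107, 819525/3392107)
c = (0, 8/3, -7/6, 59/70)
Ac = (0, 0, -16/9, -31/90)
Σ b_i: 46095685/54273712·1 + 2694315/54273712·1 + (-476793/3392107)·1 + 819525/3392107·1 = 1 ✓
b·c: 2694315/54273712·8/3 + (-476793/3392107)·(-7/6) + 819525/3392107·59/70 = 1/2 ✓
b·c²: 2694315/54273712·64/9 + (-476793/3392107)·49/36 + 819525/3392107·3481/4900 = 1/3 ✓
b·Ac: (-476793/3392107)·(-16/9) + 819525/3392107·(-31/90) = 1/6 ✓
b·c³: 2694315/54273712·512/27 + (-476793/3392107)·(-343/216) + 819525/3392107·205379/343000 = 5595787207/4274054820 ≠ 1/4 ⇒ order 3.
b·(c∘Ac): (-476793/3392107)·56/27 + 819525/3392107·(-1829/6300) = -14721917/40705284 ≠ 1/8
b·Ac²: (-476793/3392107)·(-128/27) + 819525/3392107·(-541/180) = -2433311/40705284 ≠ 1/12
b·A²c: 819525/3392107·112/135 = 6119120/30528963 ≠ 1/24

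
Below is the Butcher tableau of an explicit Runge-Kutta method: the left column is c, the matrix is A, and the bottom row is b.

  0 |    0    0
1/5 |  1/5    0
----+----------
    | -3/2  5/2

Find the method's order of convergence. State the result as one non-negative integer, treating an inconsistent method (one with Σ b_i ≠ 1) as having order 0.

2

b = (-3/2, 5/2)
c = (0, 1/5)
Σ b_i: (-3/2)·1 + 5/2·1 = 1 ✓
b·c: 5/2·1/5 = 1/2 ✓; 2 stages ⇒ order 2.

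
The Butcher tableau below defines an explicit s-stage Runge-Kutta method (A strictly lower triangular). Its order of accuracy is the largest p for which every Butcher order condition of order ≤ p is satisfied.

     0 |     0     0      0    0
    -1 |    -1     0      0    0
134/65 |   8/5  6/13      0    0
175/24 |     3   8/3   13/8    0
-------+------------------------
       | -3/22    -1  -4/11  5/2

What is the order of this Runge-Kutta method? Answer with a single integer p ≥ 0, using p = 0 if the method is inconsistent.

b = (-3/22, -1, -4/11, 5/2)
c = (0, -1, 134/65, 175/24)
Ac = (0, 0, -6/13, 41/60)
Σ b_i: (-3/22)·1 + (-1)·1 + (-4/11)·1 + 5/2·1 = 1 ✓
b·c: (-1)·(-1) + (-4/11)·134/65 + 5/2·175/24 = 634217/34320 ≠ 1/2 ⇒ order 1.

1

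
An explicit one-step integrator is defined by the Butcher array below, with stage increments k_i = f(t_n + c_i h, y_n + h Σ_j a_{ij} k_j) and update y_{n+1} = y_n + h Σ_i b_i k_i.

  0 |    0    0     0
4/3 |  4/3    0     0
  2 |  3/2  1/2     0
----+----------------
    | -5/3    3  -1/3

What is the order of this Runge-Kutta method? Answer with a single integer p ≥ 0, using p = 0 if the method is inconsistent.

1

b = (-5/3, 3, -1/3)
c = (0, 4/3, 2)
Ac = (0, 0, 2/3)
Σ b_i: (-5/3)·1 + 3·1 + (-1/3)·1 = 1 ✓
b·c: 3·4/3 + (-1/3)·2 = 10/3 ≠ 1/2 ⇒ order 1.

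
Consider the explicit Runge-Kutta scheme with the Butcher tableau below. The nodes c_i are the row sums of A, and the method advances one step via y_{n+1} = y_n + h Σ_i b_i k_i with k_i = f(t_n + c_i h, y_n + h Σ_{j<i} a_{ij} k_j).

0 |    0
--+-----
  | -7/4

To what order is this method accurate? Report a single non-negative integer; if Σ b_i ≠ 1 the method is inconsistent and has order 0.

0

b = (-7/4)
c = (0)
Σ b_i: (-7/4)·1 = -7/4 ≠ 1 ⇒ order 0.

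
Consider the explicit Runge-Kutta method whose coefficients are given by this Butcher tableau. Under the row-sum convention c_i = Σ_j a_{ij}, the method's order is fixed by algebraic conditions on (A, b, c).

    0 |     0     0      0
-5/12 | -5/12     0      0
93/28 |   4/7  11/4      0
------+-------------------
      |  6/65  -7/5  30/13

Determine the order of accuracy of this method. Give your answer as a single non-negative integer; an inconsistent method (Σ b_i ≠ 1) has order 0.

b = (6/65, -7/5, 30/13)
c = (0, -5/12, 93/28)
Ac = (0, 0, -55/48)
Σ b_i: 6/65·1 + (-7/5)·1 + 30/13·1 = 1 ✓
b·c: (-7/5)·(-5/12) + 30/13·93/28 = 9007/1092 ≠ 1/2 ⇒ order 1.

1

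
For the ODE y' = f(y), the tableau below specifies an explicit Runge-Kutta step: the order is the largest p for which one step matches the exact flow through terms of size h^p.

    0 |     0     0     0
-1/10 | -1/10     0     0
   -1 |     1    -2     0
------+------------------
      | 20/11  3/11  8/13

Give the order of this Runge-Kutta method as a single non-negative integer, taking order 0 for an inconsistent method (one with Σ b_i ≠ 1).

0

b = (20/11, 3/11, 8/13)
c = (0, -1/10, -1)
Ac = (0, 0, 1/5)
Σ b_i: 20/11·1 + 3/11·1 + 8/13·1 = 387/143 ≠ 1 ⇒ order 0.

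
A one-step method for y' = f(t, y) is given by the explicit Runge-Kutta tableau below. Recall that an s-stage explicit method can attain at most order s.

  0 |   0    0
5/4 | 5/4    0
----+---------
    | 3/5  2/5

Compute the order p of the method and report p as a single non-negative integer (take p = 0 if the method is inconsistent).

b = (3/5, 2/5)
c = (0, 5/4)
Σ b_i: 3/5·1 + 2/5·1 = 1 ✓
b·c: 2/5·5/4 = 1/2 ✓; 2 stages ⇒ order 2.

2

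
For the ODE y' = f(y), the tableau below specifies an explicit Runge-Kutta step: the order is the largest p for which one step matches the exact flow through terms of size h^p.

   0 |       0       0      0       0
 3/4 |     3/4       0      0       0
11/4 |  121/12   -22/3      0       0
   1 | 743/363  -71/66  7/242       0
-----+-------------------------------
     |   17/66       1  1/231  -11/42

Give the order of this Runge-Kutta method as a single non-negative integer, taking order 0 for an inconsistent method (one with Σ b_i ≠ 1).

b = (17/66, 1, 1/231, -11/42)
c = (0, 3/4, 11/4, 1)
Ac = (0, 0, -11/2, -8/11)
Σ b_i: 17/66·1 + 1·1 + 1/231·1 + (-11/42)·1 = 1 ✓
b·c: 1·3/4 + 1/231·11/4 + (-11/42)·1 = 1/2 ✓
b·c²: 1·9/16 + 1/231·121/16 + (-11/42)·1 = 1/3 ✓
b·Ac: 1/231·(-11/2) + (-11/42)·(-8/11) = 1/6 ✓
b·c³: 1·27/64 + 1/231·1331/64 + (-11/42)·1 = 1/4 ✓
b·(c∘Ac): 1/231·(-121/8) + (-11/42)·(-8/11) = 1/8 ✓
b·Ac²: 1/231·(-33/8) + (-11/42)·(-17/44) = 1/12 ✓
b·A²c: (-11/42)·(-7/44) = 1/24 ✓; 4 stages ⇒ order 4.

4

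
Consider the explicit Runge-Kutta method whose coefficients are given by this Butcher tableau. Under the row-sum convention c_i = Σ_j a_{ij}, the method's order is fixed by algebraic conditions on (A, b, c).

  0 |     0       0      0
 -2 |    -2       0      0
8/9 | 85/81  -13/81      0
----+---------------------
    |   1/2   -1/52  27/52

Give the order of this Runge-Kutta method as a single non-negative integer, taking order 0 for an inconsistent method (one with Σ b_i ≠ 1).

3

b = (1/2, -1/52, 27/52)
c = (0, -2, 8/9)
Ac = (0, 0, 26/81)
Σ b_i: 1/2·1 + (-1/52)·1 + 27/52·1 = 1 ✓
b·c: (-1/52)·(-2) + 27/52·8/9 = 1/2 ✓
b·c²: (-1/52)·4 + 27/52·64/81 = 1/3 ✓
b·Ac: 27/52·26/81 = 1/6 ✓; 3 stages ⇒ order 3.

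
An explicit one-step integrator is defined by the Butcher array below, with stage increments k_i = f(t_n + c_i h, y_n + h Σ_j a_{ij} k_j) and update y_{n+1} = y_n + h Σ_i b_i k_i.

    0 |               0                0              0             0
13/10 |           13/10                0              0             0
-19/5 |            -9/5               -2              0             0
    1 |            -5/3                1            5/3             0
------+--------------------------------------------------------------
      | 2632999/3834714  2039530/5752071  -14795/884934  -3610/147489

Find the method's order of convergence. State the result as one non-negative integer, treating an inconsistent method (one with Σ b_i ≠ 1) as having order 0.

b = (2632999/3834714, 2039530/5752071, -14795/884934, -3610/147489)
c = (0, 13/10, -19/5, 1)
Ac = (0, 0, -13/5, -151/30)
Σ b_i: 2632999/3834714·1 + 2039530/5752071·1 + (-14795/884934)·1 + (-3610/147489)·1 = 1 ✓
b·c: 2039530/5752071·13/10 + (-14795/884934)·(-19/5) + (-3610/147489)·1 = 1/2 ✓
b·c²: 2039530/5752071·169/100 + (-14795/884934)·361/25 + (-3610/147489)·1 = 1/3 ✓
b·Ac: (-14795/884934)·(-13/5) + (-3610/147489)·(-151/30) = 1/6 ✓
b·c³: 2039530/5752071·2197/1000 + (-14795/884934)·(-6859/125) + (-3610/147489)·1 = 24658873/14748900 ≠ 1/4 ⇒ order 3.
b·(c∘Ac): (-14795/884934)·247/25 + (-3610/147489)·(-151/30) = -61921/1474890 ≠ 1/8
b·Ac²: (-14795/884934)·(-169/50) + (-3610/147489)·7727/300 = -1692941/2949780 ≠ 1/12
b·A²c: (-3610/147489)·(-13/3) = 46930/442467 ≠ 1/24

3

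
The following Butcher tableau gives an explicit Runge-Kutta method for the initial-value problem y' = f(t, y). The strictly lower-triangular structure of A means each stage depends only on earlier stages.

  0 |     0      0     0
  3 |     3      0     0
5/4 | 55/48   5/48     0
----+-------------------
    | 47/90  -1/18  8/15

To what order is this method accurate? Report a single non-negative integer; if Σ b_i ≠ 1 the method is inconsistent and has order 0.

b = (47/90, -1/18, 8/15)
c = (0, 3, 5/4)
Ac = (0, 0, 5/16)
Σ b_i: 47/90·1 + (-1/18)·1 + 8/15·1 = 1 ✓
b·c: (-1/18)·3 + 8/15·5/4 = 1/2 ✓
b·c²: (-1/18)·9 + 8/15·25/16 = 1/3 ✓
b·Ac: 8/15·5/16 = 1/6 ✓; 3 stages ⇒ order 3.

3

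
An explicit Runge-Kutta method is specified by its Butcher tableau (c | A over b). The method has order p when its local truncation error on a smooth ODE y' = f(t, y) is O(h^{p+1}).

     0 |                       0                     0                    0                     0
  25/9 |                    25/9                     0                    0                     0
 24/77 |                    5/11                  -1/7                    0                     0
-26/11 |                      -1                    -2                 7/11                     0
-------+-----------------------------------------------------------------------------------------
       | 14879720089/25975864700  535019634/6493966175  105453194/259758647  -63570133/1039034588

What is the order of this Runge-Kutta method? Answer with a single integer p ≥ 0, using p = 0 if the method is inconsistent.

b = (14879720089/25975864700, 535019634/6493966175, 105453194/259758647, -63570133/1039034588)
c = (0, 25/9, 24/77, -26/11)
Ac = (0, 0, -25/63, -5834/1089)
Σ b_i: 14879720089/25975864700·1 + 535019634/6493966175·1 + 105453194/259758647·1 + (-63570133/1039034588)·1 = 1 ✓
b·c: 535019634/6493966175·25/9 + 105453194/259758647·24/77 + (-63570133/1039034588)·(-26/11) = 1/2 ✓
b·c²: 535019634/6493966175·625/81 + 105453194/259758647·576/5929 + (-63570133/1039034588)·676/121 = 1/3 ✓
b·Ac: 105453194/259758647·(-25/63) + (-63570133/1039034588)·(-5834/1089) = 1/6 ✓
b·c³: 535019634/6493966175·15625/729 + 105453194/259758647·13824/456533 + (-63570133/1039034588)·(-17576/1331) = 1396565961496/540038227113 ≠ 1/4 ⇒ order 3.
b·(c∘Ac): 105453194/259758647·(-200/1617) + (-63570133/1039034588)·151684/11979 = -21213933133/25716106053 ≠ 1/8
b·Ac²: 105453194/259758647·(-625/567) + (-63570133/1039034588)·(-11599594/754677) = 532358443927/1080076454226 ≠ 1/12
b·A²c: (-63570133/1039034588)·(-25/99) = 144477575/9351311292 ≠ 1/24

3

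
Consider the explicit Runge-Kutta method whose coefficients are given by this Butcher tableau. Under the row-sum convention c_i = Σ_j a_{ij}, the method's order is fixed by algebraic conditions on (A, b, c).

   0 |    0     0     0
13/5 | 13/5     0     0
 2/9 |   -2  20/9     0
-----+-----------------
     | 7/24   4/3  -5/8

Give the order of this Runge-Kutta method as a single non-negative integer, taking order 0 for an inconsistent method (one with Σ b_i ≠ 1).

b = (7/24, 4/3, -5/8)
c = (0, 13/5, 2/9)
Ac = (0, 0, 52/9)
Σ b_i: 7/24·1 + 4/3·1 + (-5/8)·1 = 1 ✓
b·c: 4/3·13/5 + (-5/8)·2/9 = 599/180 ≠ 1/2 ⇒ order 1.

1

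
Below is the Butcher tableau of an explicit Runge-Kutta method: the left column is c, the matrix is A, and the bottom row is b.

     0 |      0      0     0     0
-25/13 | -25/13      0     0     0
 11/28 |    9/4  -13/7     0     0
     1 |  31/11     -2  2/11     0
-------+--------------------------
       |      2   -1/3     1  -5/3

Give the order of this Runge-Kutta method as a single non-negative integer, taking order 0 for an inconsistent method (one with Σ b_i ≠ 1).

b = (2, -1/3, 1, -5/3)
c = (0, -25/13, 11/28, 1)
Ac = (0, 0, 25/7, 713/182)
Σ b_i: 2·1 + (-1/3)·1 + 1·1 + (-5/3)·1 = 1 ✓
b·c: (-1/3)·(-25/13) + 1·11/28 + (-5/3)·1 = -691/1092 ≠ 1/2 ⇒ order 1.

1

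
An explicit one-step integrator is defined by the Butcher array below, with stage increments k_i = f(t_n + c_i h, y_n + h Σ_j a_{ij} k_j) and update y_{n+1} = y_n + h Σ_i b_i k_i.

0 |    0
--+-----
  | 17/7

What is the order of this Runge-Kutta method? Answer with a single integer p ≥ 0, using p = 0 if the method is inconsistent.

b = (17/7)
c = (0)
Σ b_i: 17/7·1 = 17/7 ≠ 1 ⇒ order 0.

0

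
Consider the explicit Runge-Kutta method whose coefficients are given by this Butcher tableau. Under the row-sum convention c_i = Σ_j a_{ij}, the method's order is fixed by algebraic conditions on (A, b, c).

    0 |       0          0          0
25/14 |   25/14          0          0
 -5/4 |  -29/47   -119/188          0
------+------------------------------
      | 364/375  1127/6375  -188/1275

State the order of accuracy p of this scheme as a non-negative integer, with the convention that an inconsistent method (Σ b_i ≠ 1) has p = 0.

3

b = (364/375, 1127/6375, -188/1275)
c = (0, 25/14, -5/4)
Ac = (0, 0, -425/376)
Σ b_i: 364/375·1 + 1127/6375·1 + (-188/1275)·1 = 1 ✓
b·c: 1127/6375·25/14 + (-188/1275)·(-5/4) = 1/2 ✓
b·c²: 1127/6375·625/196 + (-188/1275)·25/16 = 1/3 ✓
b·Ac: (-188/1275)·(-425/376) = 1/6 ✓; 3 stages ⇒ order 3.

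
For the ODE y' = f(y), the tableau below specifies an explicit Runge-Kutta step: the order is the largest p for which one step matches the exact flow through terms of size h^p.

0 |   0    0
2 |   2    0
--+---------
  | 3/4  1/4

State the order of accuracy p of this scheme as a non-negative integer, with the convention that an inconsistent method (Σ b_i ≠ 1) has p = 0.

b = (3/4, 1/4)
c = (0, 2)
Σ b_i: 3/4·1 + 1/4·1 = 1 ✓
b·c: 1/4·2 = 1/2 ✓; 2 stages ⇒ order 2.

2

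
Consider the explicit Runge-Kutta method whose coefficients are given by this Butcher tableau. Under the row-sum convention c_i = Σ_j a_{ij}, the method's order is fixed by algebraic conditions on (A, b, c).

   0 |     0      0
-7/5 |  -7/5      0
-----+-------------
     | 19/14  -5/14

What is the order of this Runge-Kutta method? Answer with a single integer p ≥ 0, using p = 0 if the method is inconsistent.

b = (19/14, -5/14)
c = (0, -7/5)
Σ b_i: 19/14·1 + (-5/14)·1 = 1 ✓
b·c: (-5/14)·(-7/5) = 1/2 ✓; 2 stages ⇒ order 2.

2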